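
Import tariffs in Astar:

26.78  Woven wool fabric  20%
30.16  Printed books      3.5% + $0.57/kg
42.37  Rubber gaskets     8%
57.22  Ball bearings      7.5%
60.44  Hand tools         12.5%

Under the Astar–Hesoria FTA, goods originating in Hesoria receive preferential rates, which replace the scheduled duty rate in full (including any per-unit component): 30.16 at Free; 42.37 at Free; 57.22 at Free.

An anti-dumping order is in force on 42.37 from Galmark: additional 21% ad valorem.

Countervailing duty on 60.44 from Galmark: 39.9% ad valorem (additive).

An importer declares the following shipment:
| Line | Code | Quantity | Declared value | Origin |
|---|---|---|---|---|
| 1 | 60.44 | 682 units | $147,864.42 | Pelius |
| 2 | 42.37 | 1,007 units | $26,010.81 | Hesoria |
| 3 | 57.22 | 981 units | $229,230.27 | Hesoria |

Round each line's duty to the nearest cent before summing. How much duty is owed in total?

$18,483.05

Line 1 (60.44, Pelius, 682 units, $147,864.42):
Base rate for 60.44 is 12.5%.
The additional-duty order on 60.44 targets Galmark, not Pelius; it does not apply.
Duty = $147,864.42 × 12.5% = $18,483.05.
Line 2 (42.37, Hesoria, 1,007 units, $26,010.81):
Base rate for 42.37 is 8%.
Origin Hesoria qualifies under the Astar–Hesoria agreement and 42.37 is covered: preferential rate Free applies instead.
The additional-duty order on 42.37 targets Galmark, not Hesoria; it does not apply.
Duty = $26,010.81 × 0% = $0.00.
Line 3 (57.22, Hesoria, 981 units, $229,230.27):
Base rate for 57.22 is 7.5%.
Origin Hesoria qualifies under the Astar–Hesoria agreement and 57.22 is covered: preferential rate Free applies instead.
Duty = $229,230.27 × 0% = $0.00.
Total = $18,483.05 + $0.00 + $0.00 = $18,483.05.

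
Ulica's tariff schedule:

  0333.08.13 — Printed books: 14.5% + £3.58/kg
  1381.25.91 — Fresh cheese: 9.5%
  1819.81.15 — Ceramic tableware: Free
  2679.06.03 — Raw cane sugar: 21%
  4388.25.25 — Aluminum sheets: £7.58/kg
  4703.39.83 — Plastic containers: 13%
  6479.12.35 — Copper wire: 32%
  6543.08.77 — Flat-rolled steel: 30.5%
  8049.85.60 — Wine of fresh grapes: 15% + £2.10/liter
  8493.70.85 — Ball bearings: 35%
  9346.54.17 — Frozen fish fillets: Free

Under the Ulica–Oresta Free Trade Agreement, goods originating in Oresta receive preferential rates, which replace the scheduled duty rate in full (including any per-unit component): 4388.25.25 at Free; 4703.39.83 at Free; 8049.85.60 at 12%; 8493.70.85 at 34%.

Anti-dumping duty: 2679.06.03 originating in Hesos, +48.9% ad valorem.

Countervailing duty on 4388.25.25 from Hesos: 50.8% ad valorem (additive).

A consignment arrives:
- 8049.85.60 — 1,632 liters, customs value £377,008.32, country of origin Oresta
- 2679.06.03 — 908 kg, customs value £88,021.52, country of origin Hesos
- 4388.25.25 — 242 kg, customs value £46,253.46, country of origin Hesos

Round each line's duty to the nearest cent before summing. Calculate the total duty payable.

Line 1 (8049.85.60, Oresta, 1,632 liters, £377,008.32):
Base rate for 8049.85.60 is 15% + £2.10/liter.
Origin Oresta qualifies under the Ulica–Oresta agreement and 8049.85.60 is covered: preferential rate 12% applies instead.
Duty = £377,008.32 × 12% = £45,241.00.
Line 2 (2679.06.03, Hesos, 908 kg, £88,021.52):
Base rate for 2679.06.03 is 21%.
Additional duty on 2679.06.03 from Hesos: +48.9%. Applied ad valorem rate: 21% + 48.9% = 69.9%.
Duty = £88,021.52 × 69.9% = £61,527.04.
Line 3 (4388.25.25, Hesos, 242 kg, £46,253.46):
Base rate for 4388.25.25 is £7.58/kg.
4388.25.25 has an FTA preferential rate, but origin Hesos is not Oresta; base rate stands.
Additional duty on 4388.25.25 from Hesos: +50.8% ad valorem. Applied ad valorem rate = 50.8%.
Duty = £46,253.46 × 50.8% + 242 × £7.58 = £25,331.12.
Total = £45,241.00 + £61,527.04 + £25,331.12 = £132,099.16.

£132,099.16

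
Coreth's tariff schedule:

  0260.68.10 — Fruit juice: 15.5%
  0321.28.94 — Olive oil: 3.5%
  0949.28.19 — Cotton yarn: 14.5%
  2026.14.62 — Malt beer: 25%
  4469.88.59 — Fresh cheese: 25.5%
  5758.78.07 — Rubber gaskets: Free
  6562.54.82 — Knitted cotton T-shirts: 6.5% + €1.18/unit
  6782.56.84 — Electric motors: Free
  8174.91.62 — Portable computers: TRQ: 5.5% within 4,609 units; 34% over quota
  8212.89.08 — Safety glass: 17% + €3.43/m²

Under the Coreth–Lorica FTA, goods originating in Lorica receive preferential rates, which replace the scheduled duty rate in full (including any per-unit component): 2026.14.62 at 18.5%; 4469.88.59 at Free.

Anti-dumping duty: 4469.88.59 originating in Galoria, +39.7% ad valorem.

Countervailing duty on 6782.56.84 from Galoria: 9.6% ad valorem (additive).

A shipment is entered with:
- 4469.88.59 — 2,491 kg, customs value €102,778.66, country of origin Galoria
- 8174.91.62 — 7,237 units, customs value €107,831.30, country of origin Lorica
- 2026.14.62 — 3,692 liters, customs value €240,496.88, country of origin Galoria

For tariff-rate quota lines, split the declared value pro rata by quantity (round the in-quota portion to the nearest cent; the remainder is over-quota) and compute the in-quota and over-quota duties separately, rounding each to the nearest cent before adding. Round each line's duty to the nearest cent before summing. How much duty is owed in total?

Line 1 (4469.88.59, Galoria, 2,491 kg, €102,778.66):
Base rate for 4469.88.59 is 25.5%.
4469.88.59 has an FTA preferential rate, but origin Galoria is not Lorica; base rate stands.
Additional duty on 4469.88.59 from Galoria: +39.7%. Applied ad valorem rate: 25.5% + 39.7% = 65.2%.
Duty = €102,778.66 × 65.2% = €67,011.69.
Line 2 (8174.91.62, Lorica, 7,237 units, €107,831.30):
Code 8174.91.62 is under a tariff-rate quota (threshold 4,609 units). In-quota: 4,609 units at 5.5%; over-quota: 2,628 units at 34%.
Pro-rata value split: in-quota = €107,831.30 × 4,609/7,237 = €68,674.10; over-quota = €107,831.30 − €68,674.10 = €39,157.20.
In-quota duty = €68,674.10 × 5.5% = €3,777.08. Over-quota duty = €39,157.20 × 34% = €13,313.45.
Line duty = €3,777.08 + €13,313.45 = €17,090.53.
Line 3 (2026.14.62, Galoria, 3,692 liters, €240,496.88):
Base rate for 2026.14.62 is 25%.
2026.14.62 has an FTA preferential rate, but origin Galoria is not Lorica; base rate stands.
Duty = €240,496.88 × 25% = €60,124.22.
Total = €67,011.69 + €17,090.53 + €60,124.22 = €144,226.44.

€144,226.44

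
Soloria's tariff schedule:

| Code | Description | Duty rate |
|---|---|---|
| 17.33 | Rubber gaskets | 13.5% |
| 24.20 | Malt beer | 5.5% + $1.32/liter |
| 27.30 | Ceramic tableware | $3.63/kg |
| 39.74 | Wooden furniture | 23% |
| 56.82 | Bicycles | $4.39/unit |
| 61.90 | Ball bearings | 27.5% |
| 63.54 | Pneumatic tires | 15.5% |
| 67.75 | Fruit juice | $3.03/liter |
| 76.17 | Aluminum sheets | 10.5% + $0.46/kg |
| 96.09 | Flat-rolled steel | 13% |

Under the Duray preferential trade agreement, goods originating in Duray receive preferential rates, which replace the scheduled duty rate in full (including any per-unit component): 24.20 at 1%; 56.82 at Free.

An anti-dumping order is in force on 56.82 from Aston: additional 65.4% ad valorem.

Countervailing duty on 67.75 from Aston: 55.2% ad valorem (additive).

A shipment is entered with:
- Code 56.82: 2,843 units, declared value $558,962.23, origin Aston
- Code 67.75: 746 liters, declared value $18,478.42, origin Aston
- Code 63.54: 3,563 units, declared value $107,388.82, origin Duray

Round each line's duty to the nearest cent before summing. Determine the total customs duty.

Line 1 (56.82, Aston, 2,843 units, $558,962.23):
Base rate for 56.82 is $4.39/unit.
56.82 has an FTA preferential rate, but origin Aston is not Duray; base rate stands.
Additional duty on 56.82 from Aston: +65.4% ad valorem. Applied ad valorem rate = 65.4%.
Duty = $558,962.23 × 65.4% + 2,843 × $4.39 = $378,042.07.
Line 2 (67.75, Aston, 746 liters, $18,478.42):
Base rate for 67.75 is $3.03/liter.
Additional duty on 67.75 from Aston: +55.2% ad valorem. Applied ad valorem rate = 55.2%.
Duty = $18,478.42 × 55.2% + 746 × $3.03 = $12,460.47.
Line 3 (63.54, Duray, 3,563 units, $107,388.82):
Base rate for 63.54 is 15.5%.
Origin Duray is the FTA partner but 63.54 is not on the preference list; base rate stands.
Duty = $107,388.82 × 15.5% = $16,645.27.
Total = $378,042.07 + $12,460.47 + $16,645.27 = $407,147.81.

$407,147.81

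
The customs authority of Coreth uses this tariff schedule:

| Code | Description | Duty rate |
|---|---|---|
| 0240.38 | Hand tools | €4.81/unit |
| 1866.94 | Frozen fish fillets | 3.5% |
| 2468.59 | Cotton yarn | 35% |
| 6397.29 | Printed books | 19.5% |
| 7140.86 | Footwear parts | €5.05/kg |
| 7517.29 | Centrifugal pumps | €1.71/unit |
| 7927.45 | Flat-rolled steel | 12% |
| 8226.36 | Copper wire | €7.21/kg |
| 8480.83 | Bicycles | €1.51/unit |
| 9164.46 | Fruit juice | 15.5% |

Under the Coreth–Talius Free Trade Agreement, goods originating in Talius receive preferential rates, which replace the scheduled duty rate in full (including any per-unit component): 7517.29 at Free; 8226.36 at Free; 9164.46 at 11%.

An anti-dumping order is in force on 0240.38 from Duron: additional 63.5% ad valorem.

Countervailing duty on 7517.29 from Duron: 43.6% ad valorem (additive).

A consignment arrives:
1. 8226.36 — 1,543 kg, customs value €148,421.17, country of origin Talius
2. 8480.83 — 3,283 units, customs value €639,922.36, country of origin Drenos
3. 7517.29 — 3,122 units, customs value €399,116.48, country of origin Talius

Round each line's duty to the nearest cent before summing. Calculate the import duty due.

€4,957.33

Line 1 (8226.36, Talius, 1,543 kg, €148,421.17):
Base rate for 8226.36 is €7.21/kg.
Origin Talius qualifies under the Coreth–Talius agreement and 8226.36 is covered: preferential rate Free applies instead.
Duty = €148,421.17 × 0% = €0.00.
Line 2 (8480.83, Drenos, 3,283 units, €639,922.36):
Base rate for 8480.83 is €1.51/unit.
Duty = 3,283 × €1.51 = €4,957.33.
Line 3 (7517.29, Talius, 3,122 units, €399,116.48):
Base rate for 7517.29 is €1.71/unit.
Origin Talius qualifies under the Coreth–Talius agreement and 7517.29 is covered: preferential rate Free applies instead.
The additional-duty order on 7517.29 targets Duron, not Talius; it does not apply.
Duty = €399,116.48 × 0% = €0.00.
Total = €0.00 + €4,957.33 + €0.00 = €4,957.33.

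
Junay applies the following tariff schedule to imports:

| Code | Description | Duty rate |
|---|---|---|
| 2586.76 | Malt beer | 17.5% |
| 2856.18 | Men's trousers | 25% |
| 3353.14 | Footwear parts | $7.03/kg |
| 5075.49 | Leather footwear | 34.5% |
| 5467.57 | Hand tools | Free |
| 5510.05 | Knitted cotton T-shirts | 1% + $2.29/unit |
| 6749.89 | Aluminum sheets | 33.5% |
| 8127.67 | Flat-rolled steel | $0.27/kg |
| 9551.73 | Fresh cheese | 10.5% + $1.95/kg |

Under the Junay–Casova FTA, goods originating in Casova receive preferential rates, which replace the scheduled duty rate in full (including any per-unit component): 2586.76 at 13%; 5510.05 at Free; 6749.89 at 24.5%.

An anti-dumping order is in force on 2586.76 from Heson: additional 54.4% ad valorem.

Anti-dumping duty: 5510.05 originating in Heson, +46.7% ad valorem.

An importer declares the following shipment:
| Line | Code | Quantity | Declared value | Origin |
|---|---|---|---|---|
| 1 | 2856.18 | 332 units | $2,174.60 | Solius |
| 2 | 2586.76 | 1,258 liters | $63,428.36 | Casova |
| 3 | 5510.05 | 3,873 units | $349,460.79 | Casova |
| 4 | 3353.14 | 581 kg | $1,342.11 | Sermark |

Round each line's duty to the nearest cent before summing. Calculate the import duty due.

$12,873.77

Line 1 (2856.18, Solius, 332 units, $2,174.60):
Base rate for 2856.18 is 25%.
Duty = $2,174.60 × 25% = $543.65.
Line 2 (2586.76, Casova, 1,258 liters, $63,428.36):
Base rate for 2586.76 is 17.5%.
Origin Casova qualifies under the Junay–Casova agreement and 2586.76 is covered: preferential rate 13% applies instead.
The additional-duty order on 2586.76 targets Heson, not Casova; it does not apply.
Duty = $63,428.36 × 13% = $8,245.69.
Line 3 (5510.05, Casova, 3,873 units, $349,460.79):
Base rate for 5510.05 is 1% + $2.29/unit.
Origin Casova qualifies under the Junay–Casova agreement and 5510.05 is covered: preferential rate Free applies instead.
The additional-duty order on 5510.05 targets Heson, not Casova; it does not apply.
Duty = $349,460.79 × 0% = $0.00.
Line 4 (3353.14, Sermark, 581 kg, $1,342.11):
Base rate for 3353.14 is $7.03/kg.
Duty = 581 × $7.03 = $4,084.43.
Total = $543.65 + $8,245.69 + $0.00 + $4,084.43 = $12,873.77.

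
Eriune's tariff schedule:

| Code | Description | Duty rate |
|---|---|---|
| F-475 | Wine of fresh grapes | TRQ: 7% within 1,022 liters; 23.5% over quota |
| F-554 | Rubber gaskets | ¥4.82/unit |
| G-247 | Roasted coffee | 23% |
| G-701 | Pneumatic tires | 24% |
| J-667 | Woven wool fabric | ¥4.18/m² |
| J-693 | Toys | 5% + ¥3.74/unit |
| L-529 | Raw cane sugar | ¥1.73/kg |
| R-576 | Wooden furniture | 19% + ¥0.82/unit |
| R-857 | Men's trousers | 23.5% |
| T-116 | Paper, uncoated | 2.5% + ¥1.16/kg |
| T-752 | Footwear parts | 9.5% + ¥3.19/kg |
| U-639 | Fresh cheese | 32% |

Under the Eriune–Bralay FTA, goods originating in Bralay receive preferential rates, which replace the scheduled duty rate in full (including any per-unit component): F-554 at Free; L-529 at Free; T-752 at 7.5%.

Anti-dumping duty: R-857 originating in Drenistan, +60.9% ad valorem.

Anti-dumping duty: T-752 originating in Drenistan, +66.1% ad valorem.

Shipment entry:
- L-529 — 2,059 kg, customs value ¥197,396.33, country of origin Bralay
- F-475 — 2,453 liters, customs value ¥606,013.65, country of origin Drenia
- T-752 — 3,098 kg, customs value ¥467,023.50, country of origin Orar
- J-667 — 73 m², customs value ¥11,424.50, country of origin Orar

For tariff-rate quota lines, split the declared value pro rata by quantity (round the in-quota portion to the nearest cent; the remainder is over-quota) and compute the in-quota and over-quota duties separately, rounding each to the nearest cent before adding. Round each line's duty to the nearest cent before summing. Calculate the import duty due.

¥155,308.16

Line 1 (L-529, Bralay, 2,059 kg, ¥197,396.33):
Base rate for L-529 is ¥1.73/kg.
Origin Bralay qualifies under the Eriune–Bralay agreement and L-529 is covered: preferential rate Free applies instead.
Duty = ¥197,396.33 × 0% = ¥0.00.
Line 2 (F-475, Drenia, 2,453 liters, ¥606,013.65):
Code F-475 is under a tariff-rate quota (threshold 1,022 liters). In-quota: 1,022 liters at 7%; over-quota: 1,431 liters at 23.5%.
Pro-rata value split: in-quota = ¥606,013.65 × 1,022/2,453 = ¥252,485.10; over-quota = ¥606,013.65 − ¥252,485.10 = ¥353,528.55.
In-quota duty = ¥252,485.10 × 7% = ¥17,673.96. Over-quota duty = ¥353,528.55 × 23.5% = ¥83,079.21.
Line duty = ¥17,673.96 + ¥83,079.21 = ¥100,753.17.
Line 3 (T-752, Orar, 3,098 kg, ¥467,023.50):
Base rate for T-752 is 9.5% + ¥3.19/kg.
T-752 has an FTA preferential rate, but origin Orar is not Bralay; base rate stands.
The additional-duty order on T-752 targets Drenistan, not Orar; it does not apply.
Duty = ¥467,023.50 × 9.5% + 3,098 × ¥3.19 = ¥54,249.85.
Line 4 (J-667, Orar, 73 m², ¥11,424.50):
Base rate for J-667 is ¥4.18/m².
Duty = 73 × ¥4.18 = ¥305.14.
Total = ¥0.00 + ¥100,753.17 + ¥54,249.85 + ¥305.14 = ¥155,308.16.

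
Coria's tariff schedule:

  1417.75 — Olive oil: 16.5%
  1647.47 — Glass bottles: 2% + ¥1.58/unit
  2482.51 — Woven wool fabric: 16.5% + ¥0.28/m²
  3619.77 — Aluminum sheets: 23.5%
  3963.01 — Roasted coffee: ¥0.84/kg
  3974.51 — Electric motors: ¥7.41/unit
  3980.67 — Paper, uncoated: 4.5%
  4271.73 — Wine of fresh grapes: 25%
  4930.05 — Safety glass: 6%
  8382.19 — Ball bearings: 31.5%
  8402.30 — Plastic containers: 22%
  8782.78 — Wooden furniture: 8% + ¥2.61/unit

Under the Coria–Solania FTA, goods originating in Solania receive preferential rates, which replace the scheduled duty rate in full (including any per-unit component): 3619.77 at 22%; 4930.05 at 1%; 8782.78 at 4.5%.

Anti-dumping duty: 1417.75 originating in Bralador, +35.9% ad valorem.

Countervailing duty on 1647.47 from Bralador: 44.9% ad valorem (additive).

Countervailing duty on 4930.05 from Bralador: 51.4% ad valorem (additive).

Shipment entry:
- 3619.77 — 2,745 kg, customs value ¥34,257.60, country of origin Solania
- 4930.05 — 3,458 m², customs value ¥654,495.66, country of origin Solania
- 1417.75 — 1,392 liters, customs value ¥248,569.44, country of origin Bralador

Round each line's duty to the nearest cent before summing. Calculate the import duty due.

¥144,332.02

Line 1 (3619.77, Solania, 2,745 kg, ¥34,257.60):
Base rate for 3619.77 is 23.5%.
Origin Solania qualifies under the Coria–Solania agreement and 3619.77 is covered: preferential rate 22% applies instead.
Duty = ¥34,257.60 × 22% = ¥7,536.67.
Line 2 (4930.05, Solania, 3,458 m², ¥654,495.66):
Base rate for 4930.05 is 6%.
Origin Solania qualifies under the Coria–Solania agreement and 4930.05 is covered: preferential rate 1% applies instead.
The additional-duty order on 4930.05 targets Bralador, not Solania; it does not apply.
Duty = ¥654,495.66 × 1% = ¥6,544.96.
Line 3 (1417.75, Bralador, 1,392 liters, ¥248,569.44):
Base rate for 1417.75 is 16.5%.
Additional duty on 1417.75 from Bralador: +35.9%. Applied ad valorem rate: 16.5% + 35.9% = 52.4%.
Duty = ¥248,569.44 × 52.4% = ¥130,250.39.
Total = ¥7,536.67 + ¥6,544.96 + ¥130,250.39 = ¥144,332.02.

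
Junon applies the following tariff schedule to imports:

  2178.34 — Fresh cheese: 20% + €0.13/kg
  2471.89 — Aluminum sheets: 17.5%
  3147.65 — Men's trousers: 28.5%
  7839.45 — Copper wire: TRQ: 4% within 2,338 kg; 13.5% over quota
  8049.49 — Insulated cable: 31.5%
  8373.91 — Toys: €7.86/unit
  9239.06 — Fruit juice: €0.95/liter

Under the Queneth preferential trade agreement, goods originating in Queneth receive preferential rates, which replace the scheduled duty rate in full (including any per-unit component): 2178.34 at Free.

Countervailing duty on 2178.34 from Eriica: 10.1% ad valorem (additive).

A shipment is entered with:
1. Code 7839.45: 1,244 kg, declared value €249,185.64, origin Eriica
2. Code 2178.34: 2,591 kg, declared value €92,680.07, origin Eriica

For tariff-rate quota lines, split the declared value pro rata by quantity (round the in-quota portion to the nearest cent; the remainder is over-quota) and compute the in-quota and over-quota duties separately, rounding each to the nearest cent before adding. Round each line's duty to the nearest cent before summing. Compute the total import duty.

Line 1 (7839.45, Eriica, 1,244 kg, €249,185.64):
Code 7839.45 is under a tariff-rate quota (threshold 2,338 kg). Quantity 1,244 kg is within the quota, so the in-quota rate 4% applies to the full value.
Duty = €249,185.64 × 4% = €9,967.43.
Line 2 (2178.34, Eriica, 2,591 kg, €92,680.07):
Base rate for 2178.34 is 20% + €0.13/kg.
2178.34 has an FTA preferential rate, but origin Eriica is not Queneth; base rate stands.
Additional duty on 2178.34 from Eriica: +10.1%. Applied ad valorem rate: 20% + 10.1% = 30.1%.
Duty = €92,680.07 × 30.1% + 2,591 × €0.13 = €28,233.53.
Total = €9,967.43 + €28,233.53 = €38,200.96.

€38,200.96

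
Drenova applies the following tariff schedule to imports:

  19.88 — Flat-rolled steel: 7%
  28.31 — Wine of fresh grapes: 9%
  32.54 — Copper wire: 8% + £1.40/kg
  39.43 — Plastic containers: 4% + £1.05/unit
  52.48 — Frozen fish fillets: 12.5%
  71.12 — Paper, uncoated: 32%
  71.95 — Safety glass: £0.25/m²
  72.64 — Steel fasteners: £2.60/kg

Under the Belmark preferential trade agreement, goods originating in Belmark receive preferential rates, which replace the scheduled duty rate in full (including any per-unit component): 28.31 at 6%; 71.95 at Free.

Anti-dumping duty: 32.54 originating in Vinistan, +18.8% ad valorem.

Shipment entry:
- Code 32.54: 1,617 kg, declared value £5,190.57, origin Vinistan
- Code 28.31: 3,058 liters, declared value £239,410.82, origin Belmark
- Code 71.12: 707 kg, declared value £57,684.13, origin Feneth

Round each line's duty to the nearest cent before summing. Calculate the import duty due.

£36,478.44

Line 1 (32.54, Vinistan, 1,617 kg, £5,190.57):
Base rate for 32.54 is 8% + £1.40/kg.
Additional duty on 32.54 from Vinistan: +18.8%. Applied ad valorem rate: 8% + 18.8% = 26.8%.
Duty = £5,190.57 × 26.8% + 1,617 × £1.40 = £3,654.87.
Line 2 (28.31, Belmark, 3,058 liters, £239,410.82):
Base rate for 28.31 is 9%.
Origin Belmark qualifies under the Drenova–Belmark agreement and 28.31 is covered: preferential rate 6% applies instead.
Duty = £239,410.82 × 6% = £14,364.65.
Line 3 (71.12, Feneth, 707 kg, £57,684.13):
Base rate for 71.12 is 32%.
Duty = £57,684.13 × 32% = £18,458.92.
Total = £3,654.87 + £14,364.65 + £18,458.92 = £36,478.44.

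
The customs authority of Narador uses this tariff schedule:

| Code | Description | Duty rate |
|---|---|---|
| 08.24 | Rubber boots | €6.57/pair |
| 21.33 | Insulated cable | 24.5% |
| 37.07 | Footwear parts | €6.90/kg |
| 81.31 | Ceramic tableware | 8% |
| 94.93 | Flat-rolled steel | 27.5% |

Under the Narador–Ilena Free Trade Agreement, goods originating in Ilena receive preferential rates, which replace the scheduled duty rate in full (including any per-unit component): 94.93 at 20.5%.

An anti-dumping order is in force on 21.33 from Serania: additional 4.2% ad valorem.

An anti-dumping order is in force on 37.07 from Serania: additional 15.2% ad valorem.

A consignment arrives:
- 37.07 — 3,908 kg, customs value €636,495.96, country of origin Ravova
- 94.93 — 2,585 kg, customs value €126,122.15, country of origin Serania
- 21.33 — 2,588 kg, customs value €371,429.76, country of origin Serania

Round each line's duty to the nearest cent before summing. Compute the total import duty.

€168,249.13

Line 1 (37.07, Ravova, 3,908 kg, €636,495.96):
Base rate for 37.07 is €6.90/kg.
The additional-duty order on 37.07 targets Serania, not Ravova; it does not apply.
Duty = 3,908 × €6.90 = €26,965.20.
Line 2 (94.93, Serania, 2,585 kg, €126,122.15):
Base rate for 94.93 is 27.5%.
94.93 has an FTA preferential rate, but origin Serania is not Ilena; base rate stands.
Duty = €126,122.15 × 27.5% = €34,683.59.
Line 3 (21.33, Serania, 2,588 kg, €371,429.76):
Base rate for 21.33 is 24.5%.
Additional duty on 21.33 from Serania: +4.2%. Applied ad valorem rate: 24.5% + 4.2% = 28.7%.
Duty = €371,429.76 × 28.7% = €106,600.34.
Total = €26,965.20 + €34,683.59 + €106,600.34 = €168,249.13.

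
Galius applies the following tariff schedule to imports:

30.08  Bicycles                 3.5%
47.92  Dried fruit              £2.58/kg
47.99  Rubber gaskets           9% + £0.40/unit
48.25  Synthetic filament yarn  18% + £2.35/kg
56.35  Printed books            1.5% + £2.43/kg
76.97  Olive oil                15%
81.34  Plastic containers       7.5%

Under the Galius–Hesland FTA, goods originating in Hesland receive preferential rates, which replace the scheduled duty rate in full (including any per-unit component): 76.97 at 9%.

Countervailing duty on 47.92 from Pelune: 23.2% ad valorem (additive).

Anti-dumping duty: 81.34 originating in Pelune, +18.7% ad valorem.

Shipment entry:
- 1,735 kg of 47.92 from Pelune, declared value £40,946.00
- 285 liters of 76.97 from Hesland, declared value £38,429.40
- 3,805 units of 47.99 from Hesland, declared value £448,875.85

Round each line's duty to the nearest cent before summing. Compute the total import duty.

£59,355.25

Line 1 (47.92, Pelune, 1,735 kg, £40,946.00):
Base rate for 47.92 is £2.58/kg.
Additional duty on 47.92 from Pelune: +23.2% ad valorem. Applied ad valorem rate = 23.2%.
Duty = £40,946.00 × 23.2% + 1,735 × £2.58 = £13,975.77.
Line 2 (76.97, Hesland, 285 liters, £38,429.40):
Base rate for 76.97 is 15%.
Origin Hesland qualifies under the Galius–Hesland agreement and 76.97 is covered: preferential rate 9% applies instead.
Duty = £38,429.40 × 9% = £3,458.65.
Line 3 (47.99, Hesland, 3,805 units, £448,875.85):
Base rate for 47.99 is 9% + £0.40/unit.
Origin Hesland is the FTA partner but 47.99 is not on the preference list; base rate stands.
Duty = £448,875.85 × 9% + 3,805 × £0.40 = £41,920.83.
Total = £13,975.77 + £3,458.65 + £41,920.83 = £59,355.25.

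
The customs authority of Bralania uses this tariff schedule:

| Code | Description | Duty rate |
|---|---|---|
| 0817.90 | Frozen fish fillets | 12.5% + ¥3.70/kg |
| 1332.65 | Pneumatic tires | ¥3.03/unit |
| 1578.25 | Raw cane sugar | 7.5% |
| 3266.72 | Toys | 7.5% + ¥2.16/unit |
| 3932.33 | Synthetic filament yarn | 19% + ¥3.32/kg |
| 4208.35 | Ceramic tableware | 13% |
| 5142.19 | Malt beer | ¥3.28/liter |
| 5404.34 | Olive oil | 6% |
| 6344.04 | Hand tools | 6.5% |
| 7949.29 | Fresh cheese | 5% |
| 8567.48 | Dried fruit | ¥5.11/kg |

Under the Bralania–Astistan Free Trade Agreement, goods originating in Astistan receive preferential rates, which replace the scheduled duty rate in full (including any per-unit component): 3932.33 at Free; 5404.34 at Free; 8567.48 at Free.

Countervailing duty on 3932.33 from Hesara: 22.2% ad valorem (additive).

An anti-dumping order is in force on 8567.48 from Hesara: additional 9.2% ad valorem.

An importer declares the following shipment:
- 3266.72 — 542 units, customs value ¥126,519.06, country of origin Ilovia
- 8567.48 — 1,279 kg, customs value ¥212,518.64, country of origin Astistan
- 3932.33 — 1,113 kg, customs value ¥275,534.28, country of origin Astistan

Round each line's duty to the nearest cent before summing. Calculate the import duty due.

Line 1 (3266.72, Ilovia, 542 units, ¥126,519.06):
Base rate for 3266.72 is 7.5% + ¥2.16/unit.
Duty = ¥126,519.06 × 7.5% + 542 × ¥2.16 = ¥10,659.65.
Line 2 (8567.48, Astistan, 1,279 kg, ¥212,518.64):
Base rate for 8567.48 is ¥5.11/kg.
Origin Astistan qualifies under the Bralania–Astistan agreement and 8567.48 is covered: preferential rate Free applies instead.
The additional-duty order on 8567.48 targets Hesara, not Astistan; it does not apply.
Duty = ¥212,518.64 × 0% = ¥0.00.
Line 3 (3932.33, Astistan, 1,113 kg, ¥275,534.28):
Base rate for 3932.33 is 19% + ¥3.32/kg.
Origin Astistan qualifies under the Bralania–Astistan agreement and 3932.33 is covered: preferential rate Free applies instead.
The additional-duty order on 3932.33 targets Hesara, not Astistan; it does not apply.
Duty = ¥275,534.28 × 0% = ¥0.00.
Total = ¥10,659.65 + ¥0.00 + ¥0.00 = ¥10,659.65.

¥10,659.65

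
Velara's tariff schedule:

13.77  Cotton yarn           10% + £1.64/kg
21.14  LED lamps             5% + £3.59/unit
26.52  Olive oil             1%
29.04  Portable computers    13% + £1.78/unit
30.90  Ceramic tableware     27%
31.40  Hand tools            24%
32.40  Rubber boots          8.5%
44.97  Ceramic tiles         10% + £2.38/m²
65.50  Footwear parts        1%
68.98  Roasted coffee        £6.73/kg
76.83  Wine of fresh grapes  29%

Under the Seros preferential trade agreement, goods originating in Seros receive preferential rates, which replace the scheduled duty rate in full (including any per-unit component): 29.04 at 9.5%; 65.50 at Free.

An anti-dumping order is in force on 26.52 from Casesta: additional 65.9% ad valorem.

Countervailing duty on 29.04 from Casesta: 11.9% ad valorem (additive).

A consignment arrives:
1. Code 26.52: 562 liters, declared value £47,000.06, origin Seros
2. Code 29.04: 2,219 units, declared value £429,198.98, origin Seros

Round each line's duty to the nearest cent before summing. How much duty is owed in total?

£41,243.90

Line 1 (26.52, Seros, 562 liters, £47,000.06):
Base rate for 26.52 is 1%.
Origin Seros is the FTA partner but 26.52 is not on the preference list; base rate stands.
The additional-duty order on 26.52 targets Casesta, not Seros; it does not apply.
Duty = £47,000.06 × 1% = £470.00.
Line 2 (29.04, Seros, 2,219 units, £429,198.98):
Base rate for 29.04 is 13% + £1.78/unit.
Origin Seros qualifies under the Velara–Seros agreement and 29.04 is covered: preferential rate 9.5% applies instead.
The additional-duty order on 29.04 targets Casesta, not Seros; it does not apply.
Duty = £429,198.98 × 9.5% = £40,773.90.
Total = £470.00 + £40,773.90 = £41,243.90.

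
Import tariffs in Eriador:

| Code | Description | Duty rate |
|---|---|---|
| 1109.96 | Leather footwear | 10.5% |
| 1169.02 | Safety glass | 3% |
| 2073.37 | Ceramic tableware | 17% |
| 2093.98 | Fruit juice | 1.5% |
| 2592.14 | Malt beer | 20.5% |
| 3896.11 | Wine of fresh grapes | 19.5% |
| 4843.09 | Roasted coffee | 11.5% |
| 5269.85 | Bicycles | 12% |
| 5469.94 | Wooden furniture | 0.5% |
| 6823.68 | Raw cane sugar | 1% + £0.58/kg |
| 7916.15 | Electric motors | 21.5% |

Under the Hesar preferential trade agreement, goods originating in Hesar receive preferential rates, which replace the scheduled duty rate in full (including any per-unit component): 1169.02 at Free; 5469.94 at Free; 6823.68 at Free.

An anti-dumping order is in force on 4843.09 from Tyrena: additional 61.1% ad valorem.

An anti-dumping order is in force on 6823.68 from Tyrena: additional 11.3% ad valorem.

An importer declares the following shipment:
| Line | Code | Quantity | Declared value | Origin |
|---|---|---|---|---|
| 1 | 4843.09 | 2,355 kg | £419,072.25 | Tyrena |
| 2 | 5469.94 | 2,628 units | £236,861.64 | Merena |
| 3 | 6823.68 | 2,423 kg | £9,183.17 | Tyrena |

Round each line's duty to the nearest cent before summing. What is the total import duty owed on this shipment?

Line 1 (4843.09, Tyrena, 2,355 kg, £419,072.25):
Base rate for 4843.09 is 11.5%.
Additional duty on 4843.09 from Tyrena: +61.1%. Applied ad valorem rate: 11.5% + 61.1% = 72.6%.
Duty = £419,072.25 × 72.6% = £304,246.45.
Line 2 (5469.94, Merena, 2,628 units, £236,861.64):
Base rate for 5469.94 is 0.5%.
5469.94 has an FTA preferential rate, but origin Merena is not Hesar; base rate stands.
Duty = £236,861.64 × 0.5% = £1,184.31.
Line 3 (6823.68, Tyrena, 2,423 kg, £9,183.17):
Base rate for 6823.68 is 1% + £0.58/kg.
6823.68 has an FTA preferential rate, but origin Tyrena is not Hesar; base rate stands.
Additional duty on 6823.68 from Tyrena: +11.3%. Applied ad valorem rate: 1% + 11.3% = 12.3%.
Duty = £9,183.17 × 12.3% + 2,423 × £0.58 = £2,534.87.
Total = £304,246.45 + £1,184.31 + £2,534.87 = £307,965.63.

£307,965.63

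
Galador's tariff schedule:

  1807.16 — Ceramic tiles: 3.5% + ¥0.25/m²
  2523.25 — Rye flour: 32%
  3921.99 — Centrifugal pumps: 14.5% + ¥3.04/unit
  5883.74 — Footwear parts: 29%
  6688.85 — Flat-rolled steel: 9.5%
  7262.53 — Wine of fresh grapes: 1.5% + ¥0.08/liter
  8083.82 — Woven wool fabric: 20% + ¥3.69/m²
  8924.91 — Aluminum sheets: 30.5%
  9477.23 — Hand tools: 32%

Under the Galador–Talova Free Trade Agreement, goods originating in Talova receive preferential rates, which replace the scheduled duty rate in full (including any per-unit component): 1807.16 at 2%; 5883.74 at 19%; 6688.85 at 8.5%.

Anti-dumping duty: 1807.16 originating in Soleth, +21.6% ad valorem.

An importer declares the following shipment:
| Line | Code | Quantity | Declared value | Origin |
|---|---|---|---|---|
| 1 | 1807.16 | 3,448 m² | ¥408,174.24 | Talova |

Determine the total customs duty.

¥8,163.48

Line 1 (1807.16, Talova, 3,448 m², ¥408,174.24):
Base rate for 1807.16 is 3.5% + ¥0.25/m².
Origin Talova qualifies under the Galador–Talova agreement and 1807.16 is covered: preferential rate 2% applies instead.
The additional-duty order on 1807.16 targets Soleth, not Talova; it does not apply.
Duty = ¥408,174.24 × 2% = ¥8,163.48.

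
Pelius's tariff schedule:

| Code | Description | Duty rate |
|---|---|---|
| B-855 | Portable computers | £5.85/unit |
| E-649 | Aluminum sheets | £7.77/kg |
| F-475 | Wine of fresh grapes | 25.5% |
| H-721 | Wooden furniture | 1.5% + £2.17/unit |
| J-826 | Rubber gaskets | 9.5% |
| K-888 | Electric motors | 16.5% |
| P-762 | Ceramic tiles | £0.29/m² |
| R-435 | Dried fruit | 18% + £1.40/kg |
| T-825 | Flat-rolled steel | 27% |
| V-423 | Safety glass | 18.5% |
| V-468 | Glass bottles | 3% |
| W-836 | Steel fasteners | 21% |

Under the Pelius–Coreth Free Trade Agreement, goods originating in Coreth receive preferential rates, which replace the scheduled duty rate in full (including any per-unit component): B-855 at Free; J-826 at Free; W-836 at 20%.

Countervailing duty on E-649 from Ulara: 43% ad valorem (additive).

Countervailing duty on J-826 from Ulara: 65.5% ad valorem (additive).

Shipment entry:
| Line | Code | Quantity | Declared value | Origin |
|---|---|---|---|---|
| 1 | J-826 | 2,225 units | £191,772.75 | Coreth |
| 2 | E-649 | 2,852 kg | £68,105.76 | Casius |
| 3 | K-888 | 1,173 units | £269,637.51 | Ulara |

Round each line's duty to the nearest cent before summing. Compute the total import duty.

Line 1 (J-826, Coreth, 2,225 units, £191,772.75):
Base rate for J-826 is 9.5%.
Origin Coreth qualifies under the Pelius–Coreth agreement and J-826 is covered: preferential rate Free applies instead.
The additional-duty order on J-826 targets Ulara, not Coreth; it does not apply.
Duty = £191,772.75 × 0% = £0.00.
Line 2 (E-649, Casius, 2,852 kg, £68,105.76):
Base rate for E-649 is £7.77/kg.
The additional-duty order on E-649 targets Ulara, not Casius; it does not apply.
Duty = 2,852 × £7.77 = £22,160.04.
Line 3 (K-888, Ulara, 1,173 units, £269,637.51):
Base rate for K-888 is 16.5%.
Duty = £269,637.51 × 16.5% = £44,490.19.
Total = £0.00 + £22,160.04 + £44,490.19 = £66,650.23.

£66,650.23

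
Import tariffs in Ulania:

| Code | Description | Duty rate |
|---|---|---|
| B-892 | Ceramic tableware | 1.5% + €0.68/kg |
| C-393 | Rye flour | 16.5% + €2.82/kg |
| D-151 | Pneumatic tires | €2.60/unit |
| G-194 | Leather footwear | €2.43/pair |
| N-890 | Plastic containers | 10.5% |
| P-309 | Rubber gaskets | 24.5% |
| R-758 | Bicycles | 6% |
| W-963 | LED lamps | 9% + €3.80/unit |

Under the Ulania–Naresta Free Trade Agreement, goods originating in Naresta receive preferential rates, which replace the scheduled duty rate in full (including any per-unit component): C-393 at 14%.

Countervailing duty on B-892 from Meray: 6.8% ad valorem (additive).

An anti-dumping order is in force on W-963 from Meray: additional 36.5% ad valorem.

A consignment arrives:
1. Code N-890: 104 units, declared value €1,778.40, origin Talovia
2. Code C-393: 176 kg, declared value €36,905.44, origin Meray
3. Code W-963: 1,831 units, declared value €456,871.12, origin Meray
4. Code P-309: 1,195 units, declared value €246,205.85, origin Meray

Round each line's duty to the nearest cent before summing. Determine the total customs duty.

Line 1 (N-890, Talovia, 104 units, €1,778.40):
Base rate for N-890 is 10.5%.
Duty = €1,778.40 × 10.5% = €186.73.
Line 2 (C-393, Meray, 176 kg, €36,905.44):
Base rate for C-393 is 16.5% + €2.82/kg.
C-393 has an FTA preferential rate, but origin Meray is not Naresta; base rate stands.
Duty = €36,905.44 × 16.5% + 176 × €2.82 = €6,585.72.
Line 3 (W-963, Meray, 1,831 units, €456,871.12):
Base rate for W-963 is 9% + €3.80/unit.
Additional duty on W-963 from Meray: +36.5%. Applied ad valorem rate: 9% + 36.5% = 45.5%.
Duty = €456,871.12 × 45.5% + 1,831 × €3.80 = €214,834.16.
Line 4 (P-309, Meray, 1,195 units, €246,205.85):
Base rate for P-309 is 24.5%.
Duty = €246,205.85 × 24.5% = €60,320.43.
Total = €186.73 + €6,585.72 + €214,834.16 + €60,320.43 = €281,927.04.

€281,927.04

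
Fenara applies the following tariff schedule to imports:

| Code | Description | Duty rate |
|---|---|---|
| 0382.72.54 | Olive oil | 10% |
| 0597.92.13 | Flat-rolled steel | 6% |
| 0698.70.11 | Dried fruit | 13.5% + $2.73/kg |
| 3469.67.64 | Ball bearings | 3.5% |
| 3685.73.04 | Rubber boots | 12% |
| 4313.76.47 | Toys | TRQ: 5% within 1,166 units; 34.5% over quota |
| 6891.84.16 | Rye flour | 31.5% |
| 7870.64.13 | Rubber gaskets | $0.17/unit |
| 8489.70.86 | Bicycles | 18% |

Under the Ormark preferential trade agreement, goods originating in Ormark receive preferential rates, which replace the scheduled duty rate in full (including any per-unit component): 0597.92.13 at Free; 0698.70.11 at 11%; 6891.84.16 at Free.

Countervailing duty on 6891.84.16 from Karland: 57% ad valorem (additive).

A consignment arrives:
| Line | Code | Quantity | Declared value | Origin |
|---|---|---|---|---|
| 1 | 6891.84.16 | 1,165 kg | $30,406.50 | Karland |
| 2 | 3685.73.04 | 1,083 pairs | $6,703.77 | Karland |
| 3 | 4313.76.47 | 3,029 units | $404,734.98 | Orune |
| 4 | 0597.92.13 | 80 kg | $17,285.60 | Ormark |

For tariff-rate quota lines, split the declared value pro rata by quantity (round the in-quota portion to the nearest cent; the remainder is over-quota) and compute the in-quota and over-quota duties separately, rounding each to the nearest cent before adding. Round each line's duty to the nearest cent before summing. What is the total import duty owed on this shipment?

$121,386.50

Line 1 (6891.84.16, Karland, 1,165 kg, $30,406.50):
Base rate for 6891.84.16 is 31.5%.
6891.84.16 has an FTA preferential rate, but origin Karland is not Ormark; base rate stands.
Additional duty on 6891.84.16 from Karland: +57%. Applied ad valorem rate: 31.5% + 57% = 88.5%.
Duty = $30,406.50 × 88.5% = $26,909.75.
Line 2 (3685.73.04, Karland, 1,083 pairs, $6,703.77):
Base rate for 3685.73.04 is 12%.
Duty = $6,703.77 × 12% = $804.45.
Line 3 (4313.76.47, Orune, 3,029 units, $404,734.98):
Code 4313.76.47 is under a tariff-rate quota (threshold 1,166 units). In-quota: 1,166 units at 5%; over-quota: 1,863 units at 34.5%.
Pro-rata value split: in-quota = $404,734.98 × 1,166/3,029 = $155,800.92; over-quota = $404,734.98 − $155,800.92 = $248,934.06.
In-quota duty = $155,800.92 × 5% = $7,790.05. Over-quota duty = $248,934.06 × 34.5% = $85,882.25.
Line duty = $7,790.05 + $85,882.25 = $93,672.30.
Line 4 (0597.92.13, Ormark, 80 kg, $17,285.60):
Base rate for 0597.92.13 is 6%.
Origin Ormark qualifies under the Fenara–Ormark agreement and 0597.92.13 is covered: preferential rate Free applies instead.
Duty = $17,285.60 × 0% = $0.00.
Total = $26,909.75 + $804.45 + $93,672.30 + $0.00 = $121,386.50.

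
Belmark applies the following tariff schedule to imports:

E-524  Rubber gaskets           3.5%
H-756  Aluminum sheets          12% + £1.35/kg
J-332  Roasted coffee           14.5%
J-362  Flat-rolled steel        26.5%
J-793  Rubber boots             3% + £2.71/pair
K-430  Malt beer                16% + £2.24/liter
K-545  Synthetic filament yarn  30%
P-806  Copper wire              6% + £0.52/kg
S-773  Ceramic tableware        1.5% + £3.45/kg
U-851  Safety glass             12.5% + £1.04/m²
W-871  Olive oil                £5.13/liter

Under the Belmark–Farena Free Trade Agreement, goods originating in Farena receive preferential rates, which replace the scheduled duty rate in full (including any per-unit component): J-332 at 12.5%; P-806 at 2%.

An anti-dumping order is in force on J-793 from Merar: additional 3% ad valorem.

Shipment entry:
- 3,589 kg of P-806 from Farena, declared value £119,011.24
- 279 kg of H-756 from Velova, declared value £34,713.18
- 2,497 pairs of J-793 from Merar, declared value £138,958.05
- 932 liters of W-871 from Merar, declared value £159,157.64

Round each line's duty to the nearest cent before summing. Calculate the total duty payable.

Line 1 (P-806, Farena, 3,589 kg, £119,011.24):
Base rate for P-806 is 6% + £0.52/kg.
Origin Farena qualifies under the Belmark–Farena agreement and P-806 is covered: preferential rate 2% applies instead.
Duty = £119,011.24 × 2% = £2,380.22.
Line 2 (H-756, Velova, 279 kg, £34,713.18):
Base rate for H-756 is 12% + £1.35/kg.
Duty = £34,713.18 × 12% + 279 × £1.35 = £4,542.23.
Line 3 (J-793, Merar, 2,497 pairs, £138,958.05):
Base rate for J-793 is 3% + £2.71/pair.
Additional duty on J-793 from Merar: +3%. Applied ad valorem rate: 3% + 3% = 6%.
Duty = £138,958.05 × 6% + 2,497 × £2.71 = £15,104.35.
Line 4 (W-871, Merar, 932 liters, £159,157.64):
Base rate for W-871 is £5.13/liter.
Duty = 932 × £5.13 = £4,781.16.
Total = £2,380.22 + £4,542.23 + £15,104.35 + £4,781.16 = £26,807.96.

£26,807.96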